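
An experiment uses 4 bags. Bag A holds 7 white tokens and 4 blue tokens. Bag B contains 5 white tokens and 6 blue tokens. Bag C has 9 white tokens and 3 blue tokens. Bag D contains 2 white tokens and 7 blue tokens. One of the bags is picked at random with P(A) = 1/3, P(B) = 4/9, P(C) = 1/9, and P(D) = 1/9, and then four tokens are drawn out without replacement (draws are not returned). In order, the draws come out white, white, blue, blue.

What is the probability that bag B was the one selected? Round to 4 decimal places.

Compute the likelihood of the observed sequence for each case: P(data | bag A) = (7/11)(6/10)(4/9)(3/8) = 0.063636; P(data | bag B) = (5/11)(4/10)(6/9)(5/8) = 0.075758; P(data | bag C) = (9/12)(8/11)(3/10)(2/9) = 0.036364; P(data | bag D) = (2/9)(1/8)(7/7)(6/6) = 0.027778.
The prior-weighted likelihoods are 1/3 · 0.063636 = 0.021212, 4/9 · 0.075758 = 0.03367, 1/9 · 0.036364 = 0.0040404, 1/9 · 0.027778 = 0.0030864; summing to 0.062009.
Hence P(bag B | data) = (0.03367) / (0.062009) = 0.54299.

0.5430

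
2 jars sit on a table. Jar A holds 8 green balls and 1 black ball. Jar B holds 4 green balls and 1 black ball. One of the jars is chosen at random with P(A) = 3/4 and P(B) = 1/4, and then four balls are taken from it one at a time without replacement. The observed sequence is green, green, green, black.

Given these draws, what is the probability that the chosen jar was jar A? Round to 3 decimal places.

0.625

The likelihood of the observed sequence under each hypothesis: P(data | jar A) = (8/9)(7/8)(6/7)(1/6) = 1/9; P(data | jar B) = (4/5)(3/4)(2/3)(1/2) = 1/5.
Multiplying each by its prior: 3/4 · 1/9 = 1/12, 1/4 · 1/5 = 1/20; these sum to 2/15.
So P(jar A | data) = (1/12) / (2/15) = 5/8.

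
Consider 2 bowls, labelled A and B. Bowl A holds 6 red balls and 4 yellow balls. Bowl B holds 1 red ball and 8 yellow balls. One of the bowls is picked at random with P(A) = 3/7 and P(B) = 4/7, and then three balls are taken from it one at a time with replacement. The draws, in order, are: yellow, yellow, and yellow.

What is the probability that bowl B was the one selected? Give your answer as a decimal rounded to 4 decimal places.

0.9360

For each hypothesis, P(data | H) works out to: P(data | bowl A) = (4/10)(4/10)(4/10) = 0.064; P(data | bowl B) = (8/9)(8/9)(8/9) = 0.70233.
The prior-weighted likelihoods are 3/7 · 0.064 = 0.027429, 4/7 · 0.70233 = 0.40133; with total 0.42876.
Therefore the posterior P(bowl B | data) = (0.40133) / (0.42876) = 0.93603.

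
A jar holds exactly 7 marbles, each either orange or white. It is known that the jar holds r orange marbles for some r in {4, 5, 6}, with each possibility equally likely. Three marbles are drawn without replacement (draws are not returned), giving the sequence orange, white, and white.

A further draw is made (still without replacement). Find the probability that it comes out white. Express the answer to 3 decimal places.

0.176

The likelihood of the observed sequence under each hypothesis: P(data | r = 4) = (4/7)(3/6)(2/5) = 4/35; P(data | r = 5) = (5/7)(2/6)(1/5) = 1/21; P(data | r = 6) = (6/7)(1/6)(0/5) = 0.
Multiplying each by its prior: 1/3 · 4/35 = 4/105, 1/3 · 1/21 = 1/63, 1/3 · 0 = 0; these sum to 17/315.
Dividing through by the total gives posterior P(r = 4 | data) = 12/17, P(r = 5 | data) = 5/17, P(r = 6 | data) = 0.
So P(white next | data) = Σ P(white next | H) P(H | data) = (1/4)(12/17) + (0)(5/17) = 3/17.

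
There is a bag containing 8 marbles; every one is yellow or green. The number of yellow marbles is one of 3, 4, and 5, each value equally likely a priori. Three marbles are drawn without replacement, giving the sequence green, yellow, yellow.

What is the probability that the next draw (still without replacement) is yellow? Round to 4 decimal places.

0.4435

The likelihood of the observed sequence under each hypothesis: P(data | r = 3) = (5/8)(3/7)(2/6) = 5/56; P(data | r = 4) = (4/8)(4/7)(3/6) = 1/7; P(data | r = 5) = (3/8)(5/7)(4/6) = 5/28.
The prior-weighted likelihoods are 1/3 · 5/56 = 5/168, 1/3 · 1/7 = 1/21, 1/3 · 5/28 = 5/84; with total 23/168.
The posterior is then P(r = 3 | data) = 5/23, P(r = 4 | data) = 8/23, P(r = 5 | data) = 10/23.
Averaging over the posterior, P(yellow next | data) = (1/5)(5/23) + (2/5)(8/23) + (3/5)(10/23) = 51/115.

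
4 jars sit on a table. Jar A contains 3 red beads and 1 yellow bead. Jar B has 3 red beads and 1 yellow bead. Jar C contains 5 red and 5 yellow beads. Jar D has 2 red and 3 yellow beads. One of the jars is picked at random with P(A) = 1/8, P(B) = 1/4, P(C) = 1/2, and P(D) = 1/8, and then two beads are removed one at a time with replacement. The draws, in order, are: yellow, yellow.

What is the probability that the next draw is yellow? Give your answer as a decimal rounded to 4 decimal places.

For each hypothesis, P(data | H) works out to: P(data | jar A) = (1/4)(1/4) = 0.0625; P(data | jar B) = (1/4)(1/4) = 0.0625; P(data | jar C) = (5/10)(5/10) = 0.25; P(data | jar D) = (3/5)(3/5) = 0.36.
The prior-weighted likelihoods are 1/8 · 0.0625 = 0.0078125, 1/4 · 0.0625 = 0.015625, 1/2 · 0.25 = 0.125, 1/8 · 0.36 = 0.045; summing to 0.19344.
Dividing through by the total gives posterior P(jar A | data) = 0.040388, P(jar B | data) = 0.080775, P(jar C | data) = 0.6462, P(jar D | data) = 0.23263.
Averaging over the posterior, P(yellow next | data) = (1/4)(0.040388) + (1/4)(0.080775) + (1/2)(0.6462) + (3/5)(0.23263) = 0.49297.

0.4930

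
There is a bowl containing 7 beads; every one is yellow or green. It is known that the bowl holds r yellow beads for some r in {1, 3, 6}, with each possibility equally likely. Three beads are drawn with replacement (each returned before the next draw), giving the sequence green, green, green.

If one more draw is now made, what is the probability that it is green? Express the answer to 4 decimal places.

For each hypothesis, P(data | H) works out to: P(data | r = 1) = (6/7)(6/7)(6/7) = 0.62974; P(data | r = 3) = (4/7)(4/7)(4/7) = 0.18659; P(data | r = 6) = (1/7)(1/7)(1/7) = 0.0029155.
The prior-weighted likelihoods are 1/3 · 0.62974 = 0.20991, 1/3 · 0.18659 = 0.062196, 1/3 · 0.0029155 = 0.00097182; with total 0.27308.
The posterior is then P(r = 1 | data) = 0.76868, P(r = 3 | data) = 0.22776, P(r = 6 | data) = 0.0035587.
The predictive probability is P(green next | data) = (6/7)(0.76868) + (4/7)(0.22776) + (1/7)(0.0035587) = 0.78953.

0.7895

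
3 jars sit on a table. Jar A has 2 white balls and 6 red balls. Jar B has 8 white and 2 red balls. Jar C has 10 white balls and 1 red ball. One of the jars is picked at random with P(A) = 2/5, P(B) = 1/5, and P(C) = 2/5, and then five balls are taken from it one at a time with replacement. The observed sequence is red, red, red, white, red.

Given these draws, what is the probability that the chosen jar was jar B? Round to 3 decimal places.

Under each hypothesis, the probability of the observed sequence is: P(data | jar A) = (6/8)(6/8)(6/8)(2/8)(6/8) = 0.079102; P(data | jar B) = (2/10)(2/10)(2/10)(8/10)(2/10) = 0.00128; P(data | jar C) = (1/11)(1/11)(1/11)(10/11)(1/11) = 6.2092e-05.
Multiplying each by its prior: 2/5 · 0.079102 = 0.031641, 1/5 · 0.00128 = 0.000256, 2/5 · 6.2092e-05 = 2.4837e-05; these sum to 0.031921.
Therefore the posterior P(jar B | data) = (0.000256) / (0.031921) = 0.0080197.

0.008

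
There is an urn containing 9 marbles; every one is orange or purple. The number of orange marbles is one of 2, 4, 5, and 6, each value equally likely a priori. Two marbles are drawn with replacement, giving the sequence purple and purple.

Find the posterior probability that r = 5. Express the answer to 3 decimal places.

Compute the likelihood of the observed sequence for each case: P(data | r = 2) = (7/9)(7/9) = 49/81; P(data | r = 4) = (5/9)(5/9) = 25/81; P(data | r = 5) = (4/9)(4/9) = 16/81; P(data | r = 6) = (3/9)(3/9) = 1/9.
The prior-weighted likelihoods are 1/4 · 49/81 = 49/324, 1/4 · 25/81 = 25/324, 1/4 · 16/81 = 4/81, 1/4 · 1/9 = 1/36; with total 11/36.
Therefore the posterior P(r = 5 | data) = (4/81) / (11/36) = 16/99.

0.162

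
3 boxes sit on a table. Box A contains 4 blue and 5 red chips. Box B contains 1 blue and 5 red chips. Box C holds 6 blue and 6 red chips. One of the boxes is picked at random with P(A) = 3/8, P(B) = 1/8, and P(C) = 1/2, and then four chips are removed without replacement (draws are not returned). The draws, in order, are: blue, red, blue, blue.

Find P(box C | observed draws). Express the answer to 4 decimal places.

0.6707

For each hypothesis, P(data | H) works out to: P(data | box A) = (4/9)(5/8)(3/7)(2/6) = 0.039683; P(data | box B) = (1/6)(5/5)(0/4) = 0; P(data | box C) = (6/12)(6/11)(5/10)(4/9) = 0.060606.
Multiplying each by its prior: 3/8 · 0.039683 = 0.014881, 1/8 · 0 = 0, 1/2 · 0.060606 = 0.030303; summing to 0.045184.
By Bayes' rule, P(box C | data) = (0.030303) / (0.045184) = 0.67066.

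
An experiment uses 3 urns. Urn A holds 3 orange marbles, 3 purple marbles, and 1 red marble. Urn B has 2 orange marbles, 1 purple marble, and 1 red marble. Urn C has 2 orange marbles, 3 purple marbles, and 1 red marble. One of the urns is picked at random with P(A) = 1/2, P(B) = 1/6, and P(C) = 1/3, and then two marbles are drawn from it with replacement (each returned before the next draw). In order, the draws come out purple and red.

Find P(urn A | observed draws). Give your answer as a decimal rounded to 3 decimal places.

0.445

For each hypothesis, P(data | H) works out to: P(data | urn A) = (3/7)(1/7) = 0.061224; P(data | urn B) = (1/4)(1/4) = 0.0625; P(data | urn C) = (3/6)(1/6) = 0.083333.
Weighting by the prior gives 1/2 · 0.061224 = 0.030612, 1/6 · 0.0625 = 0.010417, 1/3 · 0.083333 = 0.027778; with total 0.068807.
Hence P(urn A | data) = (0.030612) / (0.068807) = 0.4449.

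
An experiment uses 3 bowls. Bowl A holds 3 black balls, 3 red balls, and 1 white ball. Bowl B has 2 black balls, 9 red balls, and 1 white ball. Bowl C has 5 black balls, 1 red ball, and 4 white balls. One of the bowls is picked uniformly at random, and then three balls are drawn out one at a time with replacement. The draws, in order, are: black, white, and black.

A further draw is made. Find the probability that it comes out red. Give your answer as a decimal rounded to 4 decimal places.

0.1788

The likelihood of the observed sequence under each hypothesis: P(data | bowl A) = (3/7)(1/7)(3/7) = 0.026239; P(data | bowl B) = (2/12)(1/12)(2/12) = 0.0023148; P(data | bowl C) = (5/10)(4/10)(5/10) = 0.1.
Weighting by the prior gives 1/3 · 0.026239 = 0.0087464, 1/3 · 0.0023148 = 0.0007716, 1/3 · 0.1 = 0.033333; summing to 0.042851.
Normalising, the posterior is P(bowl A | data) = 0.20411, P(bowl B | data) = 0.018007, P(bowl C | data) = 0.77788.
So P(red next | data) = Σ P(red next | H) P(H | data) = (3/7)(0.20411) + (3/4)(0.018007) + (1/10)(0.77788) = 0.17877.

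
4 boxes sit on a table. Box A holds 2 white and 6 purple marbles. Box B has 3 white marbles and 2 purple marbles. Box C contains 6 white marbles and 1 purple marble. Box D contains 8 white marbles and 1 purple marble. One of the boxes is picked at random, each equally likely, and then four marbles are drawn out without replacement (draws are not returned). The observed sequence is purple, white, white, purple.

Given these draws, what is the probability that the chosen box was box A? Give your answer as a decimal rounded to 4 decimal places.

For each hypothesis, P(data | H) works out to: P(data | box A) = (6/8)(2/7)(1/6)(5/5) = 1/28; P(data | box B) = (2/5)(3/4)(2/3)(1/2) = 1/10; P(data | box C) = (1/7)(6/6)(5/5)(0/4) = 0; P(data | box D) = (1/9)(8/8)(7/7)(0/6) = 0.
The prior-weighted likelihoods are 1/4 · 1/28 = 1/112, 1/4 · 1/10 = 1/40, 1/4 · 0 = 0, 1/4 · 0 = 0; with total 19/560.
Hence P(box A | data) = (1/112) / (19/560) = 5/19.

0.2632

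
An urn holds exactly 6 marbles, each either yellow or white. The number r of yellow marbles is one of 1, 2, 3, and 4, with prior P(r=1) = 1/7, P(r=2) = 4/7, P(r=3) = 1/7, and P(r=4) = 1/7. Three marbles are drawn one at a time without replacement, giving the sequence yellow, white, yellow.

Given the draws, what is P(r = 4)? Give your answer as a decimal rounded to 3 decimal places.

Under each hypothesis, the probability of the observed sequence is: P(data | r = 1) = (1/6)(5/5)(0/4) = 0; P(data | r = 2) = (2/6)(4/5)(1/4) = 1/15; P(data | r = 3) = (3/6)(3/5)(2/4) = 3/20; P(data | r = 4) = (4/6)(2/5)(3/4) = 1/5.
Weighting by the prior gives 1/7 · 0 = 0, 4/7 · 1/15 = 4/105, 1/7 · 3/20 = 3/140, 1/7 · 1/5 = 1/35; with total 37/420.
Hence P(r = 4 | data) = (1/35) / (37/420) = 12/37.

0.324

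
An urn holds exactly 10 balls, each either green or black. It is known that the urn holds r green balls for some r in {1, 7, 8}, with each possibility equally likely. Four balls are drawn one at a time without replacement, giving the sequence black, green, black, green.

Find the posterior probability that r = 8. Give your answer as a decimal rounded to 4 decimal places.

0.3077

Compute the likelihood of the observed sequence for each case: P(data | r = 1) = (9/10)(1/9)(8/8)(0/7) = 0; P(data | r = 7) = (3/10)(7/9)(2/8)(6/7) = 1/20; P(data | r = 8) = (2/10)(8/9)(1/8)(7/7) = 1/45.
The prior-weighted likelihoods are 1/3 · 0 = 0, 1/3 · 1/20 = 1/60, 1/3 · 1/45 = 1/135; these sum to 13/540.
Hence P(r = 8 | data) = (1/135) / (13/540) = 4/13.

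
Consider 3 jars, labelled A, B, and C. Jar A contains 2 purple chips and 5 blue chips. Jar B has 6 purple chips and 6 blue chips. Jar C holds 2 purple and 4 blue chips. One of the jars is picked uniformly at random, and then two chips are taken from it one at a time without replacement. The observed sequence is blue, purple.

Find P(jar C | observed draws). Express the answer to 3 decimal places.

For each hypothesis, P(data | H) works out to: P(data | jar A) = (5/7)(2/6) = 0.2381; P(data | jar B) = (6/12)(6/11) = 0.27273; P(data | jar C) = (4/6)(2/5) = 0.26667.
Weighting by the prior gives 1/3 · 0.2381 = 0.079365, 1/3 · 0.27273 = 0.090909, 1/3 · 0.26667 = 0.088889; with total 0.25916.
So P(jar C | data) = (0.088889) / (0.25916) = 0.34298.

0.343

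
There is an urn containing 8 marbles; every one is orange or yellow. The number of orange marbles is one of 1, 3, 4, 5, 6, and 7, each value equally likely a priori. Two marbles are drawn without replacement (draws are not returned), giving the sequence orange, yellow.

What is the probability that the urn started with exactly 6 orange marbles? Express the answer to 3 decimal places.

0.167

The likelihood of the observed sequence under each hypothesis: P(data | r = 1) = (1/8)(7/7) = 1/8; P(data | r = 3) = (3/8)(5/7) = 15/56; P(data | r = 4) = (4/8)(4/7) = 2/7; P(data | r = 5) = (5/8)(3/7) = 15/56; P(data | r = 6) = (6/8)(2/7) = 3/14; P(data | r = 7) = (7/8)(1/7) = 1/8.
Weighting by the prior gives 1/6 · 1/8 = 1/48, 1/6 · 15/56 = 5/112, 1/6 · 2/7 = 1/21, 1/6 · 15/56 = 5/112, 1/6 · 3/14 = 1/28, 1/6 · 1/8 = 1/48; with total 3/14.
Therefore the posterior P(r = 6 | data) = (1/28) / (3/14) = 1/6.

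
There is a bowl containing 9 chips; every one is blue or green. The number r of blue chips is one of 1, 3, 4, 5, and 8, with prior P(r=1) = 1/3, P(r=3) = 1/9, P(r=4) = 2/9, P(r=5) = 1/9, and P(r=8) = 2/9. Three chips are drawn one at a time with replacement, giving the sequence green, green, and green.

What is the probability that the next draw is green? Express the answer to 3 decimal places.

0.811

Compute the likelihood of the observed sequence for each case: P(data | r = 1) = (8/9)(8/9)(8/9) = 0.70233; P(data | r = 3) = (6/9)(6/9)(6/9) = 0.2963; P(data | r = 4) = (5/9)(5/9)(5/9) = 0.17147; P(data | r = 5) = (4/9)(4/9)(4/9) = 0.087791; P(data | r = 8) = (1/9)(1/9)(1/9) = 0.0013717.
Multiplying each by its prior: 1/3 · 0.70233 = 0.23411, 1/9 · 0.2963 = 0.032922, 2/9 · 0.17147 = 0.038104, 1/9 · 0.087791 = 0.0097546, 2/9 · 0.0013717 = 0.00030483; with total 0.3152.
Normalising, the posterior is P(r = 1 | data) = 0.74275, P(r = 3 | data) = 0.10445, P(r = 4 | data) = 0.12089, P(r = 5 | data) = 0.030948, P(r = 8 | data) = 0.00096712.
So P(green next | data) = Σ P(green next | H) P(H | data) = (8/9)(0.74275) + (2/3)(0.10445) + (5/9)(0.12089) + (4/9)(0.030948) + (1/9)(0.00096712) = 0.81087.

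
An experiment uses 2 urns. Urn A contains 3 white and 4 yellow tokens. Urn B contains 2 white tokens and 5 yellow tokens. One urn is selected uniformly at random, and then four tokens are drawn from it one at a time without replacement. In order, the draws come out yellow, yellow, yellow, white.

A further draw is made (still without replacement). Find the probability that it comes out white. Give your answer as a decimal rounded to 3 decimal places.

0.458

The likelihood of the observed sequence under each hypothesis: P(data | urn A) = (4/7)(3/6)(2/5)(3/4) = 3/35; P(data | urn B) = (5/7)(4/6)(3/5)(2/4) = 1/7.
The prior-weighted likelihoods are 1/2 · 3/35 = 3/70, 1/2 · 1/7 = 1/14; with total 4/35.
The posterior is then P(urn A | data) = 3/8, P(urn B | data) = 5/8.
So P(white next | data) = Σ P(white next | H) P(H | data) = (2/3)(3/8) + (1/3)(5/8) = 11/24.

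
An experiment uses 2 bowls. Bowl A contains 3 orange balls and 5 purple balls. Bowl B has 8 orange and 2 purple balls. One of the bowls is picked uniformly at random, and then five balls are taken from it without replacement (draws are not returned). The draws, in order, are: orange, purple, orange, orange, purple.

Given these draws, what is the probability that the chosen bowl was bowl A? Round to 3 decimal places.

0.446

Under each hypothesis, the probability of the observed sequence is: P(data | bowl A) = (3/8)(5/7)(2/6)(1/5)(4/4) = 0.017857; P(data | bowl B) = (8/10)(2/9)(7/8)(6/7)(1/6) = 0.022222.
Multiplying each by its prior: 1/2 · 0.017857 = 0.0089286, 1/2 · 0.022222 = 0.011111; summing to 0.02004.
Therefore the posterior P(bowl A | data) = (0.0089286) / (0.02004) = 0.44554.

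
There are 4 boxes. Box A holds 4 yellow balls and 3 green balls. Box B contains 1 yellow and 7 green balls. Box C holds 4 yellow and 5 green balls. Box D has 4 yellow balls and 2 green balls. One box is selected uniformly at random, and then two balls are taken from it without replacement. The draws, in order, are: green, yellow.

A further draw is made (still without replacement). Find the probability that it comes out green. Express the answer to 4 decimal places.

0.4865

For each hypothesis, P(data | H) works out to: P(data | box A) = (3/7)(4/6) = 0.28571; P(data | box B) = (7/8)(1/7) = 0.125; P(data | box C) = (5/9)(4/8) = 0.27778; P(data | box D) = (2/6)(4/5) = 0.26667.
Weighting by the prior gives 1/4 · 0.28571 = 0.071429, 1/4 · 0.125 = 0.03125, 1/4 · 0.27778 = 0.069444, 1/4 · 0.26667 = 0.066667; with total 0.23879.
The posterior is then P(box A | data) = 0.29913, P(box B | data) = 0.13087, P(box C | data) = 0.29082, P(box D | data) = 0.27919.
Averaging over the posterior, P(green next | data) = (2/5)(0.29913) + (1)(0.13087) + (4/7)(0.29082) + (1/4)(0.27919) = 0.4865.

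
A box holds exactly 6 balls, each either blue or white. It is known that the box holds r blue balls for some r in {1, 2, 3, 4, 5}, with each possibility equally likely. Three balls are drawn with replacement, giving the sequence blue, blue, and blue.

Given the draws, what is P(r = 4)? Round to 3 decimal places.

0.284

Under each hypothesis, the probability of the observed sequence is: P(data | r = 1) = (1/6)(1/6)(1/6) = 0.0046296; P(data | r = 2) = (2/6)(2/6)(2/6) = 0.037037; P(data | r = 3) = (3/6)(3/6)(3/6) = 0.125; P(data | r = 4) = (4/6)(4/6)(4/6) = 0.2963; P(data | r = 5) = (5/6)(5/6)(5/6) = 0.5787.
The prior-weighted likelihoods are 1/5 · 0.0046296 = 0.00092593, 1/5 · 0.037037 = 0.0074074, 1/5 · 0.125 = 0.025, 1/5 · 0.2963 = 0.059259, 1/5 · 0.5787 = 0.11574; these sum to 0.20833.
Hence P(r = 4 | data) = (0.059259) / (0.20833) = 0.28444.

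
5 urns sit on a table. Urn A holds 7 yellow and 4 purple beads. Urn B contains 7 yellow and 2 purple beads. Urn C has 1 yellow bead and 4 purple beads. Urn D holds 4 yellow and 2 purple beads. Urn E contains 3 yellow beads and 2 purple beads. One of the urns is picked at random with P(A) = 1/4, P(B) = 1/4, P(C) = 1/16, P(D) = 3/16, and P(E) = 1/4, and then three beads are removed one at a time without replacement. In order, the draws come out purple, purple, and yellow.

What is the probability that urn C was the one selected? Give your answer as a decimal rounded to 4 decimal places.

0.1599

Under each hypothesis, the probability of the observed sequence is: P(data | urn A) = (4/11)(3/10)(7/9) = 0.084848; P(data | urn B) = (2/9)(1/8)(7/7) = 0.027778; P(data | urn C) = (4/5)(3/4)(1/3) = 0.2; P(data | urn D) = (2/6)(1/5)(4/4) = 0.066667; P(data | urn E) = (2/5)(1/4)(3/3) = 0.1.
The prior-weighted likelihoods are 1/4 · 0.084848 = 0.021212, 1/4 · 0.027778 = 0.0069444, 1/16 · 0.2 = 0.0125, 3/16 · 0.066667 = 0.0125, 1/4 · 0.1 = 0.025; with total 0.078157.
So P(urn C | data) = (0.0125) / (0.078157) = 0.15994.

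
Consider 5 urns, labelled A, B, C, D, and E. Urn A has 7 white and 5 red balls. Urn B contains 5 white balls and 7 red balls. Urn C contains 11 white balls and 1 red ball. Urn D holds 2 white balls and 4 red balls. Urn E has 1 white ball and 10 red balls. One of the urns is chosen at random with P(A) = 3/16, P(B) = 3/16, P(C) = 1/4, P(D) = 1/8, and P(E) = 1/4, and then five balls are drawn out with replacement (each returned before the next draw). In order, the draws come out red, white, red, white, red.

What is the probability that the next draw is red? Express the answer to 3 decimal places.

0.584

The likelihood of the observed sequence under each hypothesis: P(data | urn A) = (5/12)(7/12)(5/12)(7/12)(5/12) = 0.024615; P(data | urn B) = (7/12)(5/12)(7/12)(5/12)(7/12) = 0.034461; P(data | urn C) = (1/12)(11/12)(1/12)(11/12)(1/12) = 0.00048627; P(data | urn D) = (4/6)(2/6)(4/6)(2/6)(4/6) = 0.032922; P(data | urn E) = (10/11)(1/11)(10/11)(1/11)(10/11) = 0.0062092.
Weighting by the prior gives 3/16 · 0.024615 = 0.0046153, 3/16 · 0.034461 = 0.0064614, 1/4 · 0.00048627 = 0.00012157, 1/8 · 0.032922 = 0.0041152, 1/4 · 0.0062092 = 0.0015523; with total 0.016866.
The posterior is then P(urn A | data) = 0.27365, P(urn B | data) = 0.38311, P(urn C | data) = 0.0072079, P(urn D | data) = 0.244, P(urn E | data) = 0.092038.
Averaging over the posterior, P(red next | data) = (5/12)(0.27365) + (7/12)(0.38311) + (1/12)(0.0072079) + (2/3)(0.244) + (10/11)(0.092038) = 0.58444.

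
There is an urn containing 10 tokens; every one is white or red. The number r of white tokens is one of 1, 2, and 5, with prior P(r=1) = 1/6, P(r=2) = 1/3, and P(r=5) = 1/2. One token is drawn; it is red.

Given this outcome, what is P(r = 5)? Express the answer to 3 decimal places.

0.375

Under each hypothesis, the probability of this draw is: P(data | r = 1) = (9/10) = 9/10; P(data | r = 2) = (8/10) = 4/5; P(data | r = 5) = (5/10) = 1/2.
The prior-weighted likelihoods are 1/6 · 9/10 = 3/20, 1/3 · 4/5 = 4/15, 1/2 · 1/2 = 1/4; these sum to 2/3.
So P(r = 5 | data) = (1/4) / (2/3) = 3/8.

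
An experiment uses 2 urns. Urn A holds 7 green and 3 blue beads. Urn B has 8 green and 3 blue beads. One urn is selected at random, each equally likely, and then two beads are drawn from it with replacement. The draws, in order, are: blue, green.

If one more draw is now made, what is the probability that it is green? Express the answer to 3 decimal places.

0.713

Under each hypothesis, the probability of the observed sequence is: P(data | urn A) = (3/10)(7/10) = 0.21; P(data | urn B) = (3/11)(8/11) = 0.19835.
Weighting by the prior gives 1/2 · 0.21 = 0.105, 1/2 · 0.19835 = 0.099174; with total 0.20417.
Dividing through by the total gives posterior P(urn A | data) = 0.51427, P(urn B | data) = 0.48573.
Averaging over the posterior, P(green next | data) = (7/10)(0.51427) + (8/11)(0.48573) = 0.71325.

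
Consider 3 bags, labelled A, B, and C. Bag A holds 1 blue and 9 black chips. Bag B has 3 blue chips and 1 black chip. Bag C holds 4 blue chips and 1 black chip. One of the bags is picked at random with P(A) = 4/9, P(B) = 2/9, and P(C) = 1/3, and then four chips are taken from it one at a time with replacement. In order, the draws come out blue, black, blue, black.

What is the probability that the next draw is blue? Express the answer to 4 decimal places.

0.6541

The likelihood of the observed sequence under each hypothesis: P(data | bag A) = (1/10)(9/10)(1/10)(9/10) = 0.0081; P(data | bag B) = (3/4)(1/4)(3/4)(1/4) = 0.035156; P(data | bag C) = (4/5)(1/5)(4/5)(1/5) = 0.0256.
Multiplying each by its prior: 4/9 · 0.0081 = 0.0036, 2/9 · 0.035156 = 0.0078125, 1/3 · 0.0256 = 0.0085333; these sum to 0.019946.
The posterior is then P(bag A | data) = 0.18049, P(bag B | data) = 0.39169, P(bag C | data) = 0.42783.
Averaging over the posterior, P(blue next | data) = (1/10)(0.18049) + (3/4)(0.39169) + (4/5)(0.42783) = 0.65407.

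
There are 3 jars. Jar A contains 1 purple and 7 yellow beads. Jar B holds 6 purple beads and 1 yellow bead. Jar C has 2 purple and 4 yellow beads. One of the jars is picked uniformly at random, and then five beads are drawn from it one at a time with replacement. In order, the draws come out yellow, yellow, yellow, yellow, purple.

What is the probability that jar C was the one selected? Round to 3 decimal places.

0.472

Compute the likelihood of the observed sequence for each case: P(data | jar A) = (7/8)(7/8)(7/8)(7/8)(1/8) = 0.073273; P(data | jar B) = (1/7)(1/7)(1/7)(1/7)(6/7) = 0.00035699; P(data | jar C) = (4/6)(4/6)(4/6)(4/6)(2/6) = 0.065844.
The prior-weighted likelihoods are 1/3 · 0.073273 = 0.024424, 1/3 · 0.00035699 = 0.000119, 1/3 · 0.065844 = 0.021948; summing to 0.046491.
Hence P(jar C | data) = (0.021948) / (0.046491) = 0.47209.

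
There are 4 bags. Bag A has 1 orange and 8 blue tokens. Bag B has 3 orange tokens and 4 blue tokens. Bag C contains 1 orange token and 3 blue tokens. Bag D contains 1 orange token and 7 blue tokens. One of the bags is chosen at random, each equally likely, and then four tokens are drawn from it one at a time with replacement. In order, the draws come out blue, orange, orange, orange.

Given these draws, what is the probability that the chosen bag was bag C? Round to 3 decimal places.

Under each hypothesis, the probability of the observed sequence is: P(data | bag A) = (8/9)(1/9)(1/9)(1/9) = 0.0012193; P(data | bag B) = (4/7)(3/7)(3/7)(3/7) = 0.044981; P(data | bag C) = (3/4)(1/4)(1/4)(1/4) = 0.011719; P(data | bag D) = (7/8)(1/8)(1/8)(1/8) = 0.001709.
The prior-weighted likelihoods are 1/4 · 0.0012193 = 0.00030483, 1/4 · 0.044981 = 0.011245, 1/4 · 0.011719 = 0.0029297, 1/4 · 0.001709 = 0.00042725; summing to 0.014907.
Therefore the posterior P(bag C | data) = (0.0029297) / (0.014907) = 0.19653.

0.197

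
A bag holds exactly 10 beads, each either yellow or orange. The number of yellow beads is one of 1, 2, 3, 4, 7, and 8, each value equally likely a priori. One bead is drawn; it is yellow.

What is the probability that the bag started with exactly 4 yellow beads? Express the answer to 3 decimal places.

0.160

The likelihood of this draw under each hypothesis: P(data | r = 1) = (1/10) = 1/10; P(data | r = 2) = (2/10) = 1/5; P(data | r = 3) = (3/10) = 3/10; P(data | r = 4) = (4/10) = 2/5; P(data | r = 7) = (7/10) = 7/10; P(data | r = 8) = (8/10) = 4/5.
Weighting by the prior gives 1/6 · 1/10 = 1/60, 1/6 · 1/5 = 1/30, 1/6 · 3/10 = 1/20, 1/6 · 2/5 = 1/15, 1/6 · 7/10 = 7/60, 1/6 · 4/5 = 2/15; summing to 5/12.
Hence P(r = 4 | data) = (1/15) / (5/12) = 4/25.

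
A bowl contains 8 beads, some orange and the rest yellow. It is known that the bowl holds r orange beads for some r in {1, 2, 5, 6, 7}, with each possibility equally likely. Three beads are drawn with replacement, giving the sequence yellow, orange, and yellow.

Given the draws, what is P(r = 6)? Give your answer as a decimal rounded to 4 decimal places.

0.1218

Under each hypothesis, the probability of the observed sequence is: P(data | r = 1) = (7/8)(1/8)(7/8) = 0.095703; P(data | r = 2) = (6/8)(2/8)(6/8) = 0.14062; P(data | r = 5) = (3/8)(5/8)(3/8) = 0.087891; P(data | r = 6) = (2/8)(6/8)(2/8) = 0.046875; P(data | r = 7) = (1/8)(7/8)(1/8) = 0.013672.
Multiplying each by its prior: 1/5 · 0.095703 = 0.019141, 1/5 · 0.14062 = 0.028125, 1/5 · 0.087891 = 0.017578, 1/5 · 0.046875 = 0.009375, 1/5 · 0.013672 = 0.0027344; these sum to 0.076953.
By Bayes' rule, P(r = 6 | data) = (0.009375) / (0.076953) = 0.12183.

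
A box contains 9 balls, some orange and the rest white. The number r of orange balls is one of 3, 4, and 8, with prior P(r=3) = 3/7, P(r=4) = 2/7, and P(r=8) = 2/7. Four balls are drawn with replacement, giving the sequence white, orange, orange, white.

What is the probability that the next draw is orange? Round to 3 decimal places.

0.418

The likelihood of the observed sequence under each hypothesis: P(data | r = 3) = (6/9)(3/9)(3/9)(6/9) = 0.049383; P(data | r = 4) = (5/9)(4/9)(4/9)(5/9) = 0.060966; P(data | r = 8) = (1/9)(8/9)(8/9)(1/9) = 0.0097546.
Weighting by the prior gives 3/7 · 0.049383 = 0.021164, 2/7 · 0.060966 = 0.017419, 2/7 · 0.0097546 = 0.002787; with total 0.04137.
Dividing through by the total gives posterior P(r = 3 | data) = 0.51158, P(r = 4 | data) = 0.42105, P(r = 8 | data) = 0.067368.
So P(orange next | data) = Σ P(orange next | H) P(H | data) = (1/3)(0.51158) + (4/9)(0.42105) + (8/9)(0.067368) = 0.41754.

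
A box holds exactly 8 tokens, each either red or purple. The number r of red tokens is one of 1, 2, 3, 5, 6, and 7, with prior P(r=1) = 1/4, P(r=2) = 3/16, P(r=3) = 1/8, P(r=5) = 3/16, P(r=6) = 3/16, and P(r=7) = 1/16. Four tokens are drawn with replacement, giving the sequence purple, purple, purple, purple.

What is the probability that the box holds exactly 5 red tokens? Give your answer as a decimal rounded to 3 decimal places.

0.016

Under each hypothesis, the probability of the observed sequence is: P(data | r = 1) = (7/8)(7/8)(7/8)(7/8) = 0.58618; P(data | r = 2) = (6/8)(6/8)(6/8)(6/8) = 0.31641; P(data | r = 3) = (5/8)(5/8)(5/8)(5/8) = 0.15259; P(data | r = 5) = (3/8)(3/8)(3/8)(3/8) = 0.019775; P(data | r = 6) = (2/8)(2/8)(2/8)(2/8) = 0.0039062; P(data | r = 7) = (1/8)(1/8)(1/8)(1/8) = 0.00024414.
Multiplying each by its prior: 1/4 · 0.58618 = 0.14655, 3/16 · 0.31641 = 0.059326, 1/8 · 0.15259 = 0.019073, 3/16 · 0.019775 = 0.0037079, 3/16 · 0.0039062 = 0.00073242, 1/16 · 0.00024414 = 1.5259e-05; summing to 0.2294.
Therefore the posterior P(r = 5 | data) = (0.0037079) / (0.2294) = 0.016163.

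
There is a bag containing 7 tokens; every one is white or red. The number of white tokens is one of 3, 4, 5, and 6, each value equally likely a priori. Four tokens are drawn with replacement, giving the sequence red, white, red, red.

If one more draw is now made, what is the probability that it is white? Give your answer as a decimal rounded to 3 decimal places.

Compute the likelihood of the observed sequence for each case: P(data | r = 3) = (4/7)(3/7)(4/7)(4/7) = 0.079967; P(data | r = 4) = (3/7)(4/7)(3/7)(3/7) = 0.044981; P(data | r = 5) = (2/7)(5/7)(2/7)(2/7) = 0.01666; P(data | r = 6) = (1/7)(6/7)(1/7)(1/7) = 0.002499.
The prior-weighted likelihoods are 1/4 · 0.079967 = 0.019992, 1/4 · 0.044981 = 0.011245, 1/4 · 0.01666 = 0.0041649, 1/4 · 0.002499 = 0.00062474; summing to 0.036027.
Dividing through by the total gives posterior P(r = 3 | data) = 0.55491, P(r = 4 | data) = 0.31214, P(r = 5 | data) = 0.11561, P(r = 6 | data) = 0.017341.
The predictive probability is P(white next | data) = (3/7)(0.55491) + (4/7)(0.31214) + (5/7)(0.11561) + (6/7)(0.017341) = 0.51363.

0.514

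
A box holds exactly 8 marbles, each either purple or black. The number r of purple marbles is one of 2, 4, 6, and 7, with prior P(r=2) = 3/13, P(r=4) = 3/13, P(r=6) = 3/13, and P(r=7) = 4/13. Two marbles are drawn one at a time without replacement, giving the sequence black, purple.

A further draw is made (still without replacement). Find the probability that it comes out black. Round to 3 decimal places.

0.405

Under each hypothesis, the probability of the observed sequence is: P(data | r = 2) = (6/8)(2/7) = 3/14; P(data | r = 4) = (4/8)(4/7) = 2/7; P(data | r = 6) = (2/8)(6/7) = 3/14; P(data | r = 7) = (1/8)(7/7) = 1/8.
The prior-weighted likelihoods are 3/13 · 3/14 = 9/182, 3/13 · 2/7 = 6/91, 3/13 · 3/14 = 9/182, 4/13 · 1/8 = 1/26; these sum to 37/182.
Dividing through by the total gives posterior P(r = 2 | data) = 9/37, P(r = 4 | data) = 12/37, P(r = 6 | data) = 9/37, P(r = 7 | data) = 7/37.
So P(black next | data) = Σ P(black next | H) P(H | data) = (5/6)(9/37) + (1/2)(12/37) + (1/6)(9/37) + (0)(7/37) = 15/37.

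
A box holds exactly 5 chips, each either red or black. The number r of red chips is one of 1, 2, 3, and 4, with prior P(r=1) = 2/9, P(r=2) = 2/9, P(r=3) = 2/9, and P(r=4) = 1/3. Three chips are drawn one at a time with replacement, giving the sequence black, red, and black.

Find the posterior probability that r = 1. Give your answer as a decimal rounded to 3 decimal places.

0.308

Under each hypothesis, the probability of the observed sequence is: P(data | r = 1) = (4/5)(1/5)(4/5) = 0.128; P(data | r = 2) = (3/5)(2/5)(3/5) = 0.144; P(data | r = 3) = (2/5)(3/5)(2/5) = 0.096; P(data | r = 4) = (1/5)(4/5)(1/5) = 0.032.
Weighting by the prior gives 2/9 · 0.128 = 0.028444, 2/9 · 0.144 = 0.032, 2/9 · 0.096 = 0.021333, 1/3 · 0.032 = 0.010667; these sum to 0.092444.
So P(r = 1 | data) = (0.028444) / (0.092444) = 0.30769.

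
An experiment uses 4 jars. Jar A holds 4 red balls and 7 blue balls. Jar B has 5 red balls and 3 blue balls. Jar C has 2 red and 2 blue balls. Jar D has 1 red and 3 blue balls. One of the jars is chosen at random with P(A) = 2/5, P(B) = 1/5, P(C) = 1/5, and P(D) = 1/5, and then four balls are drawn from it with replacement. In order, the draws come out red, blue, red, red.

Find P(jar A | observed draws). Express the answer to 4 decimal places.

0.2696

Under each hypothesis, the probability of the observed sequence is: P(data | jar A) = (4/11)(7/11)(4/11)(4/11) = 0.030599; P(data | jar B) = (5/8)(3/8)(5/8)(5/8) = 0.091553; P(data | jar C) = (2/4)(2/4)(2/4)(2/4) = 0.0625; P(data | jar D) = (1/4)(3/4)(1/4)(1/4) = 0.011719.
The prior-weighted likelihoods are 2/5 · 0.030599 = 0.01224, 1/5 · 0.091553 = 0.018311, 1/5 · 0.0625 = 0.0125, 1/5 · 0.011719 = 0.0023437; with total 0.045394.
Hence P(jar A | data) = (0.01224) / (0.045394) = 0.26963.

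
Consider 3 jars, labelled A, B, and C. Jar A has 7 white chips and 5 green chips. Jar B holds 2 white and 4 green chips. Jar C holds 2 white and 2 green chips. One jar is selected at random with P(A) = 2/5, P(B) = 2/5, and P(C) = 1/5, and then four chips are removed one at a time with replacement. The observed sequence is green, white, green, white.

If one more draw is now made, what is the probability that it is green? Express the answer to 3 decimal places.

For each hypothesis, P(data | H) works out to: P(data | jar A) = (5/12)(7/12)(5/12)(7/12) = 0.059076; P(data | jar B) = (4/6)(2/6)(4/6)(2/6) = 0.049383; P(data | jar C) = (2/4)(2/4)(2/4)(2/4) = 0.0625.
Multiplying each by its prior: 2/5 · 0.059076 = 0.02363, 2/5 · 0.049383 = 0.019753, 1/5 · 0.0625 = 0.0125; summing to 0.055883.
Dividing through by the total gives posterior P(jar A | data) = 0.42285, P(jar B | data) = 0.35347, P(jar C | data) = 0.22368.
So P(green next | data) = Σ P(green next | H) P(H | data) = (5/12)(0.42285) + (2/3)(0.35347) + (1/2)(0.22368) = 0.52367.

0.524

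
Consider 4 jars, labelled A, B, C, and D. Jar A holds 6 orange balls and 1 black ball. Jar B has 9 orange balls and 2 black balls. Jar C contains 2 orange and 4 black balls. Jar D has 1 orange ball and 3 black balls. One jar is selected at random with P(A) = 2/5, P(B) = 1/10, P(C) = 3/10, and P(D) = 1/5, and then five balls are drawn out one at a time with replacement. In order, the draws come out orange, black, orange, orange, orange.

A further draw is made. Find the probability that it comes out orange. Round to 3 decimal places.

Under each hypothesis, the probability of the observed sequence is: P(data | jar A) = (6/7)(1/7)(6/7)(6/7)(6/7) = 0.077111; P(data | jar B) = (9/11)(2/11)(9/11)(9/11)(9/11) = 0.081477; P(data | jar C) = (2/6)(4/6)(2/6)(2/6)(2/6) = 0.0082305; P(data | jar D) = (1/4)(3/4)(1/4)(1/4)(1/4) = 0.0029297.
The prior-weighted likelihoods are 2/5 · 0.077111 = 0.030844, 1/10 · 0.081477 = 0.0081477, 3/10 · 0.0082305 = 0.0024691, 1/5 · 0.0029297 = 0.00058594; with total 0.042047.
The posterior is then P(jar A | data) = 0.73357, P(jar B | data) = 0.19378, P(jar C | data) = 0.058723, P(jar D | data) = 0.013935.
The predictive probability is P(orange next | data) = (6/7)(0.73357) + (9/11)(0.19378) + (1/3)(0.058723) + (1/4)(0.013935) = 0.81037.

0.810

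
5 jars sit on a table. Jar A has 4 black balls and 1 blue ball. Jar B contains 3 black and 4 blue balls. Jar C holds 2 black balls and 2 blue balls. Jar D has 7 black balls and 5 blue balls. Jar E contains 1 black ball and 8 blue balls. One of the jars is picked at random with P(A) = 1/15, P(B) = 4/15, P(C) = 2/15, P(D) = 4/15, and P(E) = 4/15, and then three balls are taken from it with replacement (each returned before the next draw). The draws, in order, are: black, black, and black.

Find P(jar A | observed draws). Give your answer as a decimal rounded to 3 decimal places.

0.273

Under each hypothesis, the probability of the observed sequence is: P(data | jar A) = (4/5)(4/5)(4/5) = 0.512; P(data | jar B) = (3/7)(3/7)(3/7) = 0.078717; P(data | jar C) = (2/4)(2/4)(2/4) = 0.125; P(data | jar D) = (7/12)(7/12)(7/12) = 0.1985; P(data | jar E) = (1/9)(1/9)(1/9) = 0.0013717.
Multiplying each by its prior: 1/15 · 0.512 = 0.034133, 4/15 · 0.078717 = 0.020991, 2/15 · 0.125 = 0.016667, 4/15 · 0.1985 = 0.052932, 4/15 · 0.0013717 = 0.0003658; summing to 0.12509.
Hence P(jar A | data) = (0.034133) / (0.12509) = 0.27287.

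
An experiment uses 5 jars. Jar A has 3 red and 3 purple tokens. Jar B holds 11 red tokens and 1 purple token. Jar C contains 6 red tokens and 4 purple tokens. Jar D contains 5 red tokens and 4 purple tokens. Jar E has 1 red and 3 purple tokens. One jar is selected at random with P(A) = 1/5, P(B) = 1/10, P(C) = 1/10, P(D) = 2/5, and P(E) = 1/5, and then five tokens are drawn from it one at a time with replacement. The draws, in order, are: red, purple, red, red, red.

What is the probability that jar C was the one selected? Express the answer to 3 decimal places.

Under each hypothesis, the probability of the observed sequence is: P(data | jar A) = (3/6)(3/6)(3/6)(3/6)(3/6) = 0.03125; P(data | jar B) = (11/12)(1/12)(11/12)(11/12)(11/12) = 0.058839; P(data | jar C) = (6/10)(4/10)(6/10)(6/10)(6/10) = 0.05184; P(data | jar D) = (5/9)(4/9)(5/9)(5/9)(5/9) = 0.042338; P(data | jar E) = (1/4)(3/4)(1/4)(1/4)(1/4) = 0.0029297.
The prior-weighted likelihoods are 1/5 · 0.03125 = 0.00625, 1/10 · 0.058839 = 0.0058839, 1/10 · 0.05184 = 0.005184, 2/5 · 0.042338 = 0.016935, 1/5 · 0.0029297 = 0.00058594; these sum to 0.034839.
Hence P(jar C | data) = (0.005184) / (0.034839) = 0.1488.

0.149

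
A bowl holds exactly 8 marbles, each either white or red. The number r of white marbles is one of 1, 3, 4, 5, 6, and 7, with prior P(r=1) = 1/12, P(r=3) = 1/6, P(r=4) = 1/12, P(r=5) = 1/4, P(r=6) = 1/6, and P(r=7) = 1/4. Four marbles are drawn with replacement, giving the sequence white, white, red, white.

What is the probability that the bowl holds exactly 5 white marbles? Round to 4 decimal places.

For each hypothesis, P(data | H) works out to: P(data | r = 1) = (1/8)(1/8)(7/8)(1/8) = 0.001709; P(data | r = 3) = (3/8)(3/8)(5/8)(3/8) = 0.032959; P(data | r = 4) = (4/8)(4/8)(4/8)(4/8) = 0.0625; P(data | r = 5) = (5/8)(5/8)(3/8)(5/8) = 0.091553; P(data | r = 6) = (6/8)(6/8)(2/8)(6/8) = 0.10547; P(data | r = 7) = (7/8)(7/8)(1/8)(7/8) = 0.08374.
The prior-weighted likelihoods are 1/12 · 0.001709 = 0.00014242, 1/6 · 0.032959 = 0.0054932, 1/12 · 0.0625 = 0.0052083, 1/4 · 0.091553 = 0.022888, 1/6 · 0.10547 = 0.017578, 1/4 · 0.08374 = 0.020935; with total 0.072245.
By Bayes' rule, P(r = 5 | data) = (0.022888) / (0.072245) = 0.31681.

0.3168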